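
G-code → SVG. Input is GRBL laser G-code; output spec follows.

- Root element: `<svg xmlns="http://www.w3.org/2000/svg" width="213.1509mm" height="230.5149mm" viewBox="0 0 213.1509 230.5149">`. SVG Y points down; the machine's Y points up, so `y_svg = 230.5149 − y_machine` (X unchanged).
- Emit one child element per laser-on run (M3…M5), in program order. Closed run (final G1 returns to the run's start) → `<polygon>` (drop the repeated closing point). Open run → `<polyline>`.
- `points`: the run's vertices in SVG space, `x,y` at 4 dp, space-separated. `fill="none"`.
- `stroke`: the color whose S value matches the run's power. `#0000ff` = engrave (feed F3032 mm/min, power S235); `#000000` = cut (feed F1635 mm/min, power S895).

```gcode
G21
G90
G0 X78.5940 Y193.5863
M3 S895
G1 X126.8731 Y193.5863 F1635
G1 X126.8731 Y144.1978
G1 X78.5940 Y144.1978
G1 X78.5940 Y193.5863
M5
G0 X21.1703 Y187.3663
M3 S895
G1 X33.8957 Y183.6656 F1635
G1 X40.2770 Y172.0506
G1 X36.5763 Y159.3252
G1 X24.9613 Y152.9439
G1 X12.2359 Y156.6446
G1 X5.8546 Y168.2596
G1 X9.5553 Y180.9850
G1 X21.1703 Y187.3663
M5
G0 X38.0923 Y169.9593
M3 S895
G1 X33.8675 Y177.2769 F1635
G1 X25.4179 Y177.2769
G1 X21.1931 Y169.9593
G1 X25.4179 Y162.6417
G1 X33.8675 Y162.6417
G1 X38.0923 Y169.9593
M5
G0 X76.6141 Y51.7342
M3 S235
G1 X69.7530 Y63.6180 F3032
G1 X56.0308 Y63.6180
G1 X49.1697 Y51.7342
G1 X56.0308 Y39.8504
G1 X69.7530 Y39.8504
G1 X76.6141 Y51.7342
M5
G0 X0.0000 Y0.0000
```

Machine Y-up, SVG Y-down with viewBox height 230.5149, so y_svg = 230.5149 − y_machine; X carries over.

Run 1: the run's S895 means `#000000` (cut). The run returns to its start, so emit a `<polygon>` with points (Y-flipped): 78.5940,36.9286 126.8731,36.9286 126.8731,86.3171 78.5940,86.3171.

Run 2: power S895 maps to stroke `#000000` (cut). The run returns to its start, so emit a `<polygon>` with points (Y-flipped): 21.1703,43.1486 33.8957,46.8493 40.2770,58.4643 36.5763,71.1897 24.9613,77.5710 12.2359,73.8703 5.8546,62.2553 9.5553,49.5299.

Run 3: the run's S895 means `#000000` (cut). The run returns to its start, so emit a `<polygon>` with points (Y-flipped): 38.0923,60.5556 33.8675,53.2380 25.4179,53.2380 21.1931,60.5556 25.4179,67.8732 33.8675,67.8732.

Run 4: power S235 maps to stroke `#0000ff` (engrave). The run returns to its start, so emit a `<polygon>` with points (Y-flipped): 76.6141,178.7807 69.7530,166.8969 56.0308,166.8969 49.1697,178.7807 56.0308,190.6645 69.7530,190.6645.

<svg xmlns="http://www.w3.org/2000/svg" width="213.1509mm" height="230.5149mm" viewBox="0 0 213.1509 230.5149">
  <polygon points="78.5940,36.9286 126.8731,36.9286 126.8731,86.3171 78.5940,86.3171" fill="none" stroke="#000000"/>
  <polygon points="21.1703,43.1486 33.8957,46.8493 40.2770,58.4643 36.5763,71.1897 24.9613,77.5710 12.2359,73.8703 5.8546,62.2553 9.5553,49.5299" fill="none" stroke="#000000"/>
  <polygon points="38.0923,60.5556 33.8675,53.2380 25.4179,53.2380 21.1931,60.5556 25.4179,67.8732 33.8675,67.8732" fill="none" stroke="#000000"/>
  <polygon points="76.6141,178.7807 69.7530,166.8969 56.0308,166.8969 49.1697,178.7807 56.0308,190.6645 69.7530,190.6645" fill="none" stroke="#0000ff"/>
</svg>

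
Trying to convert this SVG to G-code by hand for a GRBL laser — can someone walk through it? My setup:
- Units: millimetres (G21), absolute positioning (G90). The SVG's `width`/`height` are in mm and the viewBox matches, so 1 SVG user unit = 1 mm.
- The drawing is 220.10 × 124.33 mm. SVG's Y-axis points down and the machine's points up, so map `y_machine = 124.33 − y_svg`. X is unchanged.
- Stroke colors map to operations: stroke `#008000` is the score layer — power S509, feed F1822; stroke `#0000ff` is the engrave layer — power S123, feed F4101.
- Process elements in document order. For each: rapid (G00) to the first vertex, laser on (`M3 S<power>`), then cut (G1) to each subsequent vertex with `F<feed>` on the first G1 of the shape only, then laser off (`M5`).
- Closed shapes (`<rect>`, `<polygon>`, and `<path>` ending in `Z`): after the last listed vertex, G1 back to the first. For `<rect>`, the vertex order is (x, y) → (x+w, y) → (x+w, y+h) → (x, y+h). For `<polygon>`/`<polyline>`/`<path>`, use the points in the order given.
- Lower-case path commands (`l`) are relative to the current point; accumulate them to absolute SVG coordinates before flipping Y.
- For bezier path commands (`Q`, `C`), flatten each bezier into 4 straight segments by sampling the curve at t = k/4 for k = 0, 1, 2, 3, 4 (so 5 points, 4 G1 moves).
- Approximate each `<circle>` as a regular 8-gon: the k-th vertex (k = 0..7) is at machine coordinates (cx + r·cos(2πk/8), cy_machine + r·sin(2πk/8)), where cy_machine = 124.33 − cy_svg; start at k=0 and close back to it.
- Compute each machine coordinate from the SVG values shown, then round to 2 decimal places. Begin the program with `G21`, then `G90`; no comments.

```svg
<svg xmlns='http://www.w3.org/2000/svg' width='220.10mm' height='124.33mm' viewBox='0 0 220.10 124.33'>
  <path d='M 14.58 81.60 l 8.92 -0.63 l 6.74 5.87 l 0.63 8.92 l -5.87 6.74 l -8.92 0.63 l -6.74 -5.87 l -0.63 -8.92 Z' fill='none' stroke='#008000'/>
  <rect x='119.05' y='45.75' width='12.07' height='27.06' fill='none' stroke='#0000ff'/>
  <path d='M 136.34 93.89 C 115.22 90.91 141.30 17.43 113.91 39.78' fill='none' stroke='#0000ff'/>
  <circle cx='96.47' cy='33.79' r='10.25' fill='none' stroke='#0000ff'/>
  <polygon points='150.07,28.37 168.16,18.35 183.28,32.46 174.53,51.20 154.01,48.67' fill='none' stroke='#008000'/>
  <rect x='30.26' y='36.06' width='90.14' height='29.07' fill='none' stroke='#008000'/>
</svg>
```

viewBox `0 0 220.10 124.33` with mm width/height → 1 unit = 1 mm. Flip: y_m = 124.33 − y_svg.

**Shape 1** — `<path>` regular polygon, stroke `#008000` → score (S509, F1822). Machine vertices: (14.58,42.73) → (23.50,43.36) → (30.24,37.49) → (30.87,28.57) → (25.00,21.83) → (16.08,21.20) → (9.34,27.07) → (8.71,35.99) → (14.58,42.73). Closed: final G1 returns to the first vertex.

**Shape 2** — `<rect>` rectangle, stroke `#0000ff` → engrave (S123, F4101). Machine vertices: (119.05,78.58) → (131.12,78.58) → (131.12,51.52) → (119.05,51.52) → (119.05,78.58). Closed: final G1 returns to the first vertex.

**Shape 3** — `<path>` cubic bezier, stroke `#0000ff` → engrave (S123, F4101). Control points (SVG): P0=(136.34,93.89), P1=(115.22,90.91), P2=(141.30,17.43), P3=(113.91,39.78); sampled at t=k/4. Machine vertices: (136.34,30.44) → (127.78,43.29) → (127.48,66.99) → (126.00,85.94) → (113.91,84.55). Open path.

**Shape 4** — `<circle>` circle, stroke `#0000ff` → engrave (S123, F4101). Machine vertices: (106.72,90.54) → (103.72,97.79) → (96.47,100.79) → (89.22,97.79) → (86.22,90.54) → (89.22,83.29) → (96.47,80.29) → (103.72,83.29) → (106.72,90.54). Closed: final G1 returns to the first vertex.

**Shape 5** — `<polygon>` regular polygon, stroke `#008000` → score (S509, F1822). Machine vertices: (150.07,95.96) → (168.16,105.98) → (183.28,91.87) → (174.53,73.13) → (154.01,75.66) → (150.07,95.96). Closed: final G1 returns to the first vertex.

**Shape 6** — `<rect>` rectangle, stroke `#008000` → score (S509, F1822). Machine vertices: (30.26,88.27) → (120.40,88.27) → (120.40,59.20) → (30.26,59.20) → (30.26,88.27). Closed: final G1 returns to the first vertex.

G21
G90
G00 X14.58 Y42.73
M3 S509
G1 X23.50 Y43.36 F1822
G1 X30.24 Y37.49
G1 X30.87 Y28.57
G1 X25.00 Y21.83
G1 X16.08 Y21.20
G1 X9.34 Y27.07
G1 X8.71 Y35.99
G1 X14.58 Y42.73
M5
G00 X119.05 Y78.58
M3 S123
G1 X131.12 Y78.58 F4101
G1 X131.12 Y51.52
G1 X119.05 Y51.52
G1 X119.05 Y78.58
M5
G00 X136.34 Y30.44
M3 S123
G1 X127.78 Y43.29 F4101
G1 X127.48 Y66.99
G1 X126.00 Y85.94
G1 X113.91 Y84.55
M5
G00 X106.72 Y90.54
M3 S123
G1 X103.72 Y97.79 F4101
G1 X96.47 Y100.79
G1 X89.22 Y97.79
G1 X86.22 Y90.54
G1 X89.22 Y83.29
G1 X96.47 Y80.29
G1 X103.72 Y83.29
G1 X106.72 Y90.54
M5
G00 X150.07 Y95.96
M3 S509
G1 X168.16 Y105.98 F1822
G1 X183.28 Y91.87
G1 X174.53 Y73.13
G1 X154.01 Y75.66
G1 X150.07 Y95.96
M5
G00 X30.26 Y88.27
M3 S509
G1 X120.40 Y88.27 F1822
G1 X120.40 Y59.20
G1 X30.26 Y59.20
G1 X30.26 Y88.27
M5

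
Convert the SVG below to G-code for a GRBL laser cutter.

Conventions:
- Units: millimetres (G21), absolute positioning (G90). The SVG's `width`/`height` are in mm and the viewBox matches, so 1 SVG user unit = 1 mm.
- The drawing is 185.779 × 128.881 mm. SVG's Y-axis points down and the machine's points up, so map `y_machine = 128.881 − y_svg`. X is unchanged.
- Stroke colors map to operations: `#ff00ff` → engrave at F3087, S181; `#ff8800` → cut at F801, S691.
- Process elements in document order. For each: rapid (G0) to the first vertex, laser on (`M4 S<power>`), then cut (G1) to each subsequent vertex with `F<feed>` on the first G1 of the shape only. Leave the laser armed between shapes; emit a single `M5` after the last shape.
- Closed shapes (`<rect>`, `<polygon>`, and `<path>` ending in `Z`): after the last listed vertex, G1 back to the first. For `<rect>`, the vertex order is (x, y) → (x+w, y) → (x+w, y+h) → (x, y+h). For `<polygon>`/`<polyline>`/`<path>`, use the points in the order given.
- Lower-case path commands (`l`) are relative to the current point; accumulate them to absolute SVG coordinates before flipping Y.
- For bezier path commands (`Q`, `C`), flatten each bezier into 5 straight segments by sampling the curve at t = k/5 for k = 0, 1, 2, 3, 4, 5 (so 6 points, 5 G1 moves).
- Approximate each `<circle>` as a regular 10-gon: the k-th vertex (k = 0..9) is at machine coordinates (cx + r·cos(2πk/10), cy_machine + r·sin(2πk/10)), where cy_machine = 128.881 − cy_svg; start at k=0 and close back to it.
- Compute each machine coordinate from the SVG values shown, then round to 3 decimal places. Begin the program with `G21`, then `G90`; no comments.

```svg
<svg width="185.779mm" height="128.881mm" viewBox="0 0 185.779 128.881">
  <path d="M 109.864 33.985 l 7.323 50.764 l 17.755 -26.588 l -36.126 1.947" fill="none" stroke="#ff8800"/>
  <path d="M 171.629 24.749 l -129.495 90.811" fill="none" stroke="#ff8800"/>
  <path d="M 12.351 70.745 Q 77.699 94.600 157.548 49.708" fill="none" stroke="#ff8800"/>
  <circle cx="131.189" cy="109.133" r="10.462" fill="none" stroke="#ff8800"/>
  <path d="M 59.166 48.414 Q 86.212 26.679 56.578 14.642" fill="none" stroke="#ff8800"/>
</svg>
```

1 u = 1 mm; y_m = 128.881 − y.

[1] `<path>` open polyline, #ff8800→cut S691 F801: (109.864,94.896) → (117.187,44.132) → (134.942,70.720) → (98.816,68.773)

[2] `<path>` line segment, #ff8800→cut S691 F801: (171.629,104.132) → (42.134,13.321)

[3] `<path>` quadratic bezier, #ff8800→cut S691 F801: (12.351,58.136) → (39.070,51.344) → (66.950,50.052) → (95.989,54.259) → (126.188,63.966) → (157.548,79.173)

[4] `<circle>` circle, #ff8800→cut S691 F801: (141.651,19.748) → (139.653,25.897) → (134.422,29.698) → (127.956,29.698) → (122.725,25.897) → (120.727,19.748) → (122.725,13.599) → (127.956,9.798) → (134.422,9.798) → (139.653,13.599) → (141.651,19.748) (closed)

[5] `<path>` quadratic bezier, #ff8800→cut S691 F801: (59.166,80.467) → (67.717,88.773) → (71.734,96.303) → (71.216,103.058) → (66.164,109.036) → (56.578,114.239)

G21
G90
G0 X109.864 Y94.896
M4 S691
G1 X117.187 Y44.132 F801
G1 X134.942 Y70.720
G1 X98.816 Y68.773
G0 X171.629 Y104.132
M4 S691
G1 X42.134 Y13.321 F801
G0 X12.351 Y58.136
M4 S691
G1 X39.070 Y51.344 F801
G1 X66.950 Y50.052
G1 X95.989 Y54.259
G1 X126.188 Y63.966
G1 X157.548 Y79.173
G0 X141.651 Y19.748
M4 S691
G1 X139.653 Y25.897 F801
G1 X134.422 Y29.698
G1 X127.956 Y29.698
G1 X122.725 Y25.897
G1 X120.727 Y19.748
G1 X122.725 Y13.599
G1 X127.956 Y9.798
G1 X134.422 Y9.798
G1 X139.653 Y13.599
G1 X141.651 Y19.748
G0 X59.166 Y80.467
M4 S691
G1 X67.717 Y88.773 F801
G1 X71.734 Y96.303
G1 X71.216 Y103.058
G1 X66.164 Y109.036
G1 X56.578 Y114.239
M5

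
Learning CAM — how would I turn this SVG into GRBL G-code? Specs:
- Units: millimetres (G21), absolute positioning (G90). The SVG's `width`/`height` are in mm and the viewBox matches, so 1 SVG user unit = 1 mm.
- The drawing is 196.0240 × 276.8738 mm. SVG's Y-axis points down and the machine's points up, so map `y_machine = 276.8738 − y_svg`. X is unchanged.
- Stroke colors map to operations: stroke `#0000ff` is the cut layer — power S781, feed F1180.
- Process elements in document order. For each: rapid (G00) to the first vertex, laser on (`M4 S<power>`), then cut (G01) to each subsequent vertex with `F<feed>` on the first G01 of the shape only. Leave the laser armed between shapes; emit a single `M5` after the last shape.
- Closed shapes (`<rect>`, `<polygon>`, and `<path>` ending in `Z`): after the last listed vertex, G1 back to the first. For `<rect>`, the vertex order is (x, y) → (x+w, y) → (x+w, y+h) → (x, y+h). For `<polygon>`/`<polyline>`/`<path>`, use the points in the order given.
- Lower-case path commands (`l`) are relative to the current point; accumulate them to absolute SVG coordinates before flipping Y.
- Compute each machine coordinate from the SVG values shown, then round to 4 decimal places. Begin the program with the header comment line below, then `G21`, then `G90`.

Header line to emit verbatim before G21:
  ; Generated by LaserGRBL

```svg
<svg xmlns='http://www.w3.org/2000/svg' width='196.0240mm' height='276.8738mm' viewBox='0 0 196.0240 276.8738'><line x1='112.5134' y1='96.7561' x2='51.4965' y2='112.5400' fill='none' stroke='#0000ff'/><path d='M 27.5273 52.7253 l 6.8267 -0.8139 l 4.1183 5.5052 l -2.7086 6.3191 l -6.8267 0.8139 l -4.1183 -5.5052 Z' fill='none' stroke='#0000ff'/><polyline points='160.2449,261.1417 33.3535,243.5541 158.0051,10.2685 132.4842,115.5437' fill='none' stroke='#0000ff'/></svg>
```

Since the viewBox matches the mm dimensions, user units are millimetres directly. The only transform is the Y-flip y_m = 276.8738 − y_svg.

Shape 1 is a line segment drawn with `<line>`. Its stroke #0000ff means cut at S781, F1180. After flipping Y the toolpath is (112.5134,180.1177) → (51.4965,164.3338).

Shape 2 is a regular polygon drawn with `<path>`. Its stroke #0000ff means cut at S781, F1180. After flipping Y the toolpath is (27.5273,224.1485) → (34.3540,224.9624) → (38.4723,219.4572) → (35.7637,213.1381) → (28.9370,212.3242) → (24.8187,217.8294) → (27.5273,224.1485), returning to the start.

Shape 3 is a open polyline drawn with `<polyline>`. Its stroke #0000ff means cut at S781, F1180. After flipping Y the toolpath is (160.2449,15.7321) → (33.3535,33.3197) → (158.0051,266.6053) → (132.4842,161.3301).

; Generated by LaserGRBL
G21
G90
G00 X112.5134 Y180.1177
M4 S781
G01 X51.4965 Y164.3338 F1180
G00 X27.5273 Y224.1485
M4 S781
G01 X34.3540 Y224.9624 F1180
G01 X38.4723 Y219.4572
G01 X35.7637 Y213.1381
G01 X28.9370 Y212.3242
G01 X24.8187 Y217.8294
G01 X27.5273 Y224.1485
G00 X160.2449 Y15.7321
M4 S781
G01 X33.3535 Y33.3197 F1180
G01 X158.0051 Y266.6053
G01 X132.4842 Y161.3301
M5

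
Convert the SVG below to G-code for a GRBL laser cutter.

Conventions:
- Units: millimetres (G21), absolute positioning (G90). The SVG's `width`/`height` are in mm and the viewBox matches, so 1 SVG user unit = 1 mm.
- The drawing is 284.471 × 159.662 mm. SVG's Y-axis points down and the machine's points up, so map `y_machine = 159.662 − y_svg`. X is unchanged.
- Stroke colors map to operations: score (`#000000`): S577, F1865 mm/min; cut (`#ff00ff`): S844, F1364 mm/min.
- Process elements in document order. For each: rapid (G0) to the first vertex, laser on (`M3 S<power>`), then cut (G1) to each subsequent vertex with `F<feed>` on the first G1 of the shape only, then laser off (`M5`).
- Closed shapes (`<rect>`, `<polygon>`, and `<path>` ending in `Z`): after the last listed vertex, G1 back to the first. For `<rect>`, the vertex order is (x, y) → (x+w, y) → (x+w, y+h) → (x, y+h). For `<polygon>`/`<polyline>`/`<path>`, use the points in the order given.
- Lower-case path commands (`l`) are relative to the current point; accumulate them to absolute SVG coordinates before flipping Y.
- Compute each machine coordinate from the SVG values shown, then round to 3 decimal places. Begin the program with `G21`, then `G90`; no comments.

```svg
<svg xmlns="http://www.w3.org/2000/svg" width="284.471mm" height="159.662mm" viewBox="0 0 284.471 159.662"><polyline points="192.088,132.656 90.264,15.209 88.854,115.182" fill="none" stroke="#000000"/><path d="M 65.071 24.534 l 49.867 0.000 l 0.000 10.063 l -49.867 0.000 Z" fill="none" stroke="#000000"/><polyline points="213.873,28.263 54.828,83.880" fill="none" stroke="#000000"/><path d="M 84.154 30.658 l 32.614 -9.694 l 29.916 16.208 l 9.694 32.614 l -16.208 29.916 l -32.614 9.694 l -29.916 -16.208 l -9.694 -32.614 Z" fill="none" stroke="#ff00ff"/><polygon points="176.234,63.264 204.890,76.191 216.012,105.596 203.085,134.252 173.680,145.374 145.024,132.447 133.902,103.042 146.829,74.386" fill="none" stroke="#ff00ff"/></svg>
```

1 u = 1 mm; y_m = 159.662 − y.

[1] `<polyline>` open polyline, #000000→score S577 F1865: (192.088,27.006) → (90.264,144.453) → (88.854,44.480)

[2] `<path>` rectangle, #000000→score S577 F1865: (65.071,135.128) → (114.938,135.128) → (114.938,125.065) → (65.071,125.065) → (65.071,135.128) (closed)

[3] `<polyline>` line segment, #000000→score S577 F1865: (213.873,131.399) → (54.828,75.782)

[4] `<path>` regular polygon, #ff00ff→cut S844 F1364: (84.154,129.004) → (116.768,138.698) → (146.684,122.490) → (156.378,89.876) → (140.170,59.960) → (107.556,50.266) → (77.640,66.474) → (67.946,99.088) → (84.154,129.004) (closed)

[5] `<polygon>` regular polygon, #ff00ff→cut S844 F1364: (176.234,96.398) → (204.890,83.471) → (216.012,54.066) → (203.085,25.410) → (173.680,14.288) → (145.024,27.215) → (133.902,56.620) → (146.829,85.276) → (176.234,96.398) (closed)

G21
G90
G0 X192.088 Y27.006
M3 S577
G1 X90.264 Y144.453 F1865
G1 X88.854 Y44.480
M5
G0 X65.071 Y135.128
M3 S577
G1 X114.938 Y135.128 F1865
G1 X114.938 Y125.065
G1 X65.071 Y125.065
G1 X65.071 Y135.128
M5
G0 X213.873 Y131.399
M3 S577
G1 X54.828 Y75.782 F1865
M5
G0 X84.154 Y129.004
M3 S844
G1 X116.768 Y138.698 F1364
G1 X146.684 Y122.490
G1 X156.378 Y89.876
G1 X140.170 Y59.960
G1 X107.556 Y50.266
G1 X77.640 Y66.474
G1 X67.946 Y99.088
G1 X84.154 Y129.004
M5
G0 X176.234 Y96.398
M3 S844
G1 X204.890 Y83.471 F1364
G1 X216.012 Y54.066
G1 X203.085 Y25.410
G1 X173.680 Y14.288
G1 X145.024 Y27.215
G1 X133.902 Y56.620
G1 X146.829 Y85.276
G1 X176.234 Y96.398
M5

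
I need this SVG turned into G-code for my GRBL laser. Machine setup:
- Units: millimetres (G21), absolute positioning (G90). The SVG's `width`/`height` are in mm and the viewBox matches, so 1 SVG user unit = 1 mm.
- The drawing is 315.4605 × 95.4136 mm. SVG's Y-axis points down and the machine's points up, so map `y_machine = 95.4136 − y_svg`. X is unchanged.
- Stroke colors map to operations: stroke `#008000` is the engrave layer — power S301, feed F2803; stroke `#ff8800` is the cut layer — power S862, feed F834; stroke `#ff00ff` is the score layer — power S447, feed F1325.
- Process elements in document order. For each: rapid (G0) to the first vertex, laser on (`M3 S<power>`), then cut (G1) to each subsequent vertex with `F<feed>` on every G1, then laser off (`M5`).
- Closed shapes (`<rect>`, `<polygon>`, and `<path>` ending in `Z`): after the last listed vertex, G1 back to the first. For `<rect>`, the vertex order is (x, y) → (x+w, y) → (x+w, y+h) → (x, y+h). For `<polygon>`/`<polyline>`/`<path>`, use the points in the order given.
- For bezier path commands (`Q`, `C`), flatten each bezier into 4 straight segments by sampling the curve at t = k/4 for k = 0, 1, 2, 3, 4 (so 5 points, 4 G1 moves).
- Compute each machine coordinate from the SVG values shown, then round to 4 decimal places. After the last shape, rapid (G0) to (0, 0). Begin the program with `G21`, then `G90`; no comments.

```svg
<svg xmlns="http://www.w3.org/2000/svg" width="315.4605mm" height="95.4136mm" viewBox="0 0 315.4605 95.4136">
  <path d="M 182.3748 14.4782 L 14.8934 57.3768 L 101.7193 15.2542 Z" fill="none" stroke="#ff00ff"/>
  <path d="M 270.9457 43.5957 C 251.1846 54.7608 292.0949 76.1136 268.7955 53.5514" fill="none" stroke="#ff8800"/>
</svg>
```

G21
G90
G0 X182.3748 Y80.9354
M3 S447
G1 X14.8934 Y38.0368 F1325
G1 X101.7193 Y80.1594 F1325
G1 X182.3748 Y80.9354 F1325
M5
G0 X270.9457 Y51.8179
M3 S862
G1 X265.5495 Y42.3792 F834
G1 X271.1975 Y34.1923 F834
G1 X276.1820 Y32.3293 F834
G1 X268.7955 Y41.8622 F834
M5
G0 X0.0000 Y0.0000

viewBox `0 0 315.4605 95.4136` with mm width/height → 1 unit = 1 mm. Flip: y_m = 95.4136 − y_svg.

**Shape 1** — `<path>` closed polygon, stroke `#ff00ff` → score (S447, F1325). Machine vertices: (182.3748,80.9354) → (14.8934,38.0368) → (101.7193,80.1594) → (182.3748,80.9354). Closed: final G1 returns to the first vertex.

**Shape 2** — `<path>` cubic bezier, stroke `#ff8800` → cut (S862, F834). Control points (SVG): P0=(270.9457,43.5957), P1=(251.1846,54.7608), P2=(292.0949,76.1136), P3=(268.7955,53.5514); sampled at t=k/4. Machine vertices: (270.9457,51.8179) → (265.5495,42.3792) → (271.1975,34.1923) → (276.1820,32.3293) → (268.7955,41.8622). Open path.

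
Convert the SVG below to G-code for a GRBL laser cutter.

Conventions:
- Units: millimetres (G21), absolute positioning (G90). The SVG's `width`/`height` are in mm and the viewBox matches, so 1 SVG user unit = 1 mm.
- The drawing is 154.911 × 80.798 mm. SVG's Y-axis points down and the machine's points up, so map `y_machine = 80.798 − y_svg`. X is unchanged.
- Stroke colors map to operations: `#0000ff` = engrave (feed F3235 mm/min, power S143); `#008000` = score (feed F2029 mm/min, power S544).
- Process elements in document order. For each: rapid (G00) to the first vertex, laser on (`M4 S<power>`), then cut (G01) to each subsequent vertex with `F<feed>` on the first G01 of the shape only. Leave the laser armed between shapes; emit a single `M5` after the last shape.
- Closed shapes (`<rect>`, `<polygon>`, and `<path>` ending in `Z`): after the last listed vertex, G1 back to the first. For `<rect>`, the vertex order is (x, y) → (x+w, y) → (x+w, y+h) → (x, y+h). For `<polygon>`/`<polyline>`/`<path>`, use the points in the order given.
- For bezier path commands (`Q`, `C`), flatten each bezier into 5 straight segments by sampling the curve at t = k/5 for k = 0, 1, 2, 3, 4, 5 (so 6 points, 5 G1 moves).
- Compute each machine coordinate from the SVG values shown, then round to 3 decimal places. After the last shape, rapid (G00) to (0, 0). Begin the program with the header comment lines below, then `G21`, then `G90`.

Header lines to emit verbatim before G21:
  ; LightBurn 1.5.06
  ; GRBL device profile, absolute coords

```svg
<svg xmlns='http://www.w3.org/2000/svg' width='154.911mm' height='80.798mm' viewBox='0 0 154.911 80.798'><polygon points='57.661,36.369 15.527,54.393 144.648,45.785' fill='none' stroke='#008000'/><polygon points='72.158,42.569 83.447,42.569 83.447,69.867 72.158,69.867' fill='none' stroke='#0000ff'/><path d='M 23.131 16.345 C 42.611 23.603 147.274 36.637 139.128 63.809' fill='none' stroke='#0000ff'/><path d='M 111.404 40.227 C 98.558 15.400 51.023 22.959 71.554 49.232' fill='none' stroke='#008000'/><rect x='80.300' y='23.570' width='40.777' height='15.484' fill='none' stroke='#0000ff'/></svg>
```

1 u = 1 mm; y_m = 80.798 − y.

[1] `<polygon>` closed polygon, #008000→score S544 F2029: (57.661,44.429) → (15.527,26.405) → (144.648,35.013) → (57.661,44.429) (closed)

[2] `<polygon>` rectangle, #0000ff→engrave S143 F3235: (72.158,38.229) → (83.447,38.229) → (83.447,10.931) → (72.158,10.931) → (72.158,38.229) (closed)

[3] `<path>` cubic bezier, #0000ff→engrave S143 F3235: (23.131,64.453) → (43.457,59.338) → (74.723,52.436) → (107.426,43.344) → (132.062,31.663) → (139.128,16.989)

[4] `<path>` cubic bezier, #008000→score S544 F2029: (111.404,40.571) → (100.356,51.690) → (85.914,55.693) → (73.012,53.236) → (66.581,44.975) → (71.554,31.566)

[5] `<rect>` rectangle, #0000ff→engrave S143 F3235: (80.300,57.228) → (121.077,57.228) → (121.077,41.744) → (80.300,41.744) → (80.300,57.228) (closed)

; LightBurn 1.5.06
; GRBL device profile, absolute coords
G21
G90
G00 X57.661 Y44.429
M4 S544
G01 X15.527 Y26.405 F2029
G01 X144.648 Y35.013
G01 X57.661 Y44.429
G00 X72.158 Y38.229
M4 S143
G01 X83.447 Y38.229 F3235
G01 X83.447 Y10.931
G01 X72.158 Y10.931
G01 X72.158 Y38.229
G00 X23.131 Y64.453
M4 S143
G01 X43.457 Y59.338 F3235
G01 X74.723 Y52.436
G01 X107.426 Y43.344
G01 X132.062 Y31.663
G01 X139.128 Y16.989
G00 X111.404 Y40.571
M4 S544
G01 X100.356 Y51.690 F2029
G01 X85.914 Y55.693
G01 X73.012 Y53.236
G01 X66.581 Y44.975
G01 X71.554 Y31.566
G00 X80.300 Y57.228
M4 S143
G01 X121.077 Y57.228 F3235
G01 X121.077 Y41.744
G01 X80.300 Y41.744
G01 X80.300 Y57.228
M5
G00 X0.000 Y0.000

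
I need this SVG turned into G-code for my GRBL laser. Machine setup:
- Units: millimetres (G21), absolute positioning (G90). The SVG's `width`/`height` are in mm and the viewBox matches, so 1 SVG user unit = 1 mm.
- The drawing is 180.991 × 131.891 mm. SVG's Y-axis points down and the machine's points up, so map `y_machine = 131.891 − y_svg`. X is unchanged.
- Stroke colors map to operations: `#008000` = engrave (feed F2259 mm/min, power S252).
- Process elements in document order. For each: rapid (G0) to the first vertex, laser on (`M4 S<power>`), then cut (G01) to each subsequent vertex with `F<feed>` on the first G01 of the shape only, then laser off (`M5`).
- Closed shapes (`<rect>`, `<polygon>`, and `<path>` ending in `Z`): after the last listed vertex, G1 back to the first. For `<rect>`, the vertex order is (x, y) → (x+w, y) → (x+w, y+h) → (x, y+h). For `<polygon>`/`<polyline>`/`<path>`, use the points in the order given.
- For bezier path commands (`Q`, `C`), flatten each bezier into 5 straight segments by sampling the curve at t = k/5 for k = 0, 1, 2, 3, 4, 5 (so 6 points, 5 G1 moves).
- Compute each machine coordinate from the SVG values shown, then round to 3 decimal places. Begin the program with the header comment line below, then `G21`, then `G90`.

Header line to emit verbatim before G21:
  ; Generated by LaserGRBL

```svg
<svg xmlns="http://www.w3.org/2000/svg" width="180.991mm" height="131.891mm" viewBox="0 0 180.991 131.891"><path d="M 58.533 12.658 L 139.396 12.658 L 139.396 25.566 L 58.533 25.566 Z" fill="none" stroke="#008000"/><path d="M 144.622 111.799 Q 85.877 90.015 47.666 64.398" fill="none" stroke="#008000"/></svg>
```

viewBox `0 0 180.991 131.891` with mm width/height → 1 unit = 1 mm. Flip: y_m = 131.891 − y_svg.

**Shape 1** — `<path>` rectangle, stroke `#008000` → engrave (S252, F2259). Machine vertices: (58.533,119.233) → (139.396,119.233) → (139.396,106.325) → (58.533,106.325) → (58.533,119.233). Closed: final G1 returns to the first vertex.

**Shape 2** — `<path>` quadratic bezier, stroke `#008000` → engrave (S252, F2259). Control points (SVG): P0=(144.622,111.799), P1=(85.877,90.015), P2=(47.666,64.398); sampled at t=k/5. Machine vertices: (144.622,20.092) → (121.945,28.959) → (100.911,38.132) → (81.520,47.613) → (63.772,57.400) → (47.666,67.493). Open path.

; Generated by LaserGRBL
G21
G90
G0 X58.533 Y119.233
M4 S252
G01 X139.396 Y119.233 F2259
G01 X139.396 Y106.325
G01 X58.533 Y106.325
G01 X58.533 Y119.233
M5
G0 X144.622 Y20.092
M4 S252
G01 X121.945 Y28.959 F2259
G01 X100.911 Y38.132
G01 X81.520 Y47.613
G01 X63.772 Y57.400
G01 X47.666 Y67.493
M5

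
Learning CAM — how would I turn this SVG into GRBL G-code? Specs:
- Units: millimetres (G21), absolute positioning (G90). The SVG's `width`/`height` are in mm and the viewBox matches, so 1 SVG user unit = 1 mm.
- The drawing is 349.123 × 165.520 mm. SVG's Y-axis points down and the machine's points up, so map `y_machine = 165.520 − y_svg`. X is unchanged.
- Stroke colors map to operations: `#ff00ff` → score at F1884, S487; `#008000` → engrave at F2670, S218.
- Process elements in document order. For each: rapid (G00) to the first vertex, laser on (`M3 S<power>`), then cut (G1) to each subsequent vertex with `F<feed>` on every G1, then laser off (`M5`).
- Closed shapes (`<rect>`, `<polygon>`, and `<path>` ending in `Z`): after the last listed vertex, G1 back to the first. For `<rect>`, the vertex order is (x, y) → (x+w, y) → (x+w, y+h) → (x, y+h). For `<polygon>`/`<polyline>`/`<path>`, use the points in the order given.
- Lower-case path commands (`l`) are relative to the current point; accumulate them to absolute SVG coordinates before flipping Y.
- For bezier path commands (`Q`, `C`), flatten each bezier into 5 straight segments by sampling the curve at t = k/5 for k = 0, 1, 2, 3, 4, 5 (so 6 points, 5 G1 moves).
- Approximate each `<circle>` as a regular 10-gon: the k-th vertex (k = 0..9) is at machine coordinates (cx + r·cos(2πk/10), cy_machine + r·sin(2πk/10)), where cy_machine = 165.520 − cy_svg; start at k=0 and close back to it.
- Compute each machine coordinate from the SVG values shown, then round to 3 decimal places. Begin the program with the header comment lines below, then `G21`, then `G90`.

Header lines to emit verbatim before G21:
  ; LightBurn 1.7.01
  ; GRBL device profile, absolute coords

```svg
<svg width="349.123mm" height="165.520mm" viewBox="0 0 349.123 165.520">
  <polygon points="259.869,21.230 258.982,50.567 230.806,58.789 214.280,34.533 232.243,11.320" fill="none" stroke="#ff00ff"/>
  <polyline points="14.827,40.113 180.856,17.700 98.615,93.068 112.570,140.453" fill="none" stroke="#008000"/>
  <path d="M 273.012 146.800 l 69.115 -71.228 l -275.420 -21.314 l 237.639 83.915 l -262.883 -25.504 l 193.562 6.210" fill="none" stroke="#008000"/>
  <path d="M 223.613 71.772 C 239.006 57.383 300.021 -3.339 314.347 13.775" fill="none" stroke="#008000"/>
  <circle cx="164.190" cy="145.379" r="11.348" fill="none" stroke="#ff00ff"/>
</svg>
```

1 u = 1 mm; y_m = 165.520 − y.

[1] `<polygon>` regular polygon, #ff00ff→score S487 F1884: (259.869,144.290) → (258.982,114.953) → (230.806,106.731) → (214.280,130.987) → (232.243,154.200) → (259.869,144.290) (closed)

[2] `<polyline>` open polyline, #008000→engrave S218 F2670: (14.827,125.407) → (180.856,147.820) → (98.615,72.452) → (112.570,25.067)

[3] `<path>` open polyline, #008000→engrave S218 F2670: (273.012,18.720) → (342.127,89.948) → (66.707,111.262) → (304.346,27.347) → (41.463,52.851) → (235.025,46.641)

[4] `<path>` cubic bezier, #008000→engrave S218 F2670: (223.613,93.748) → (237.585,106.948) → (258.075,125.308) → (280.653,142.867) → (300.887,153.666) → (314.347,151.745)

[5] `<circle>` circle, #ff00ff→score S487 F1884: (175.538,20.141) → (173.371,26.811) → (167.697,30.934) → (160.683,30.934) → (155.009,26.811) → (152.842,20.141) → (155.009,13.471) → (160.683,9.348) → (167.697,9.348) → (173.371,13.471) → (175.538,20.141) (closed)

; LightBurn 1.7.01
; GRBL device profile, absolute coords
G21
G90
G00 X259.869 Y144.290
M3 S487
G1 X258.982 Y114.953 F1884
G1 X230.806 Y106.731 F1884
G1 X214.280 Y130.987 F1884
G1 X232.243 Y154.200 F1884
G1 X259.869 Y144.290 F1884
M5
G00 X14.827 Y125.407
M3 S218
G1 X180.856 Y147.820 F2670
G1 X98.615 Y72.452 F2670
G1 X112.570 Y25.067 F2670
M5
G00 X273.012 Y18.720
M3 S218
G1 X342.127 Y89.948 F2670
G1 X66.707 Y111.262 F2670
G1 X304.346 Y27.347 F2670
G1 X41.463 Y52.851 F2670
G1 X235.025 Y46.641 F2670
M5
G00 X223.613 Y93.748
M3 S218
G1 X237.585 Y106.948 F2670
G1 X258.075 Y125.308 F2670
G1 X280.653 Y142.867 F2670
G1 X300.887 Y153.666 F2670
G1 X314.347 Y151.745 F2670
M5
G00 X175.538 Y20.141
M3 S487
G1 X173.371 Y26.811 F1884
G1 X167.697 Y30.934 F1884
G1 X160.683 Y30.934 F1884
G1 X155.009 Y26.811 F1884
G1 X152.842 Y20.141 F1884
G1 X155.009 Y13.471 F1884
G1 X160.683 Y9.348 F1884
G1 X167.697 Y9.348 F1884
G1 X173.371 Y13.471 F1884
G1 X175.538 Y20.141 F1884
M5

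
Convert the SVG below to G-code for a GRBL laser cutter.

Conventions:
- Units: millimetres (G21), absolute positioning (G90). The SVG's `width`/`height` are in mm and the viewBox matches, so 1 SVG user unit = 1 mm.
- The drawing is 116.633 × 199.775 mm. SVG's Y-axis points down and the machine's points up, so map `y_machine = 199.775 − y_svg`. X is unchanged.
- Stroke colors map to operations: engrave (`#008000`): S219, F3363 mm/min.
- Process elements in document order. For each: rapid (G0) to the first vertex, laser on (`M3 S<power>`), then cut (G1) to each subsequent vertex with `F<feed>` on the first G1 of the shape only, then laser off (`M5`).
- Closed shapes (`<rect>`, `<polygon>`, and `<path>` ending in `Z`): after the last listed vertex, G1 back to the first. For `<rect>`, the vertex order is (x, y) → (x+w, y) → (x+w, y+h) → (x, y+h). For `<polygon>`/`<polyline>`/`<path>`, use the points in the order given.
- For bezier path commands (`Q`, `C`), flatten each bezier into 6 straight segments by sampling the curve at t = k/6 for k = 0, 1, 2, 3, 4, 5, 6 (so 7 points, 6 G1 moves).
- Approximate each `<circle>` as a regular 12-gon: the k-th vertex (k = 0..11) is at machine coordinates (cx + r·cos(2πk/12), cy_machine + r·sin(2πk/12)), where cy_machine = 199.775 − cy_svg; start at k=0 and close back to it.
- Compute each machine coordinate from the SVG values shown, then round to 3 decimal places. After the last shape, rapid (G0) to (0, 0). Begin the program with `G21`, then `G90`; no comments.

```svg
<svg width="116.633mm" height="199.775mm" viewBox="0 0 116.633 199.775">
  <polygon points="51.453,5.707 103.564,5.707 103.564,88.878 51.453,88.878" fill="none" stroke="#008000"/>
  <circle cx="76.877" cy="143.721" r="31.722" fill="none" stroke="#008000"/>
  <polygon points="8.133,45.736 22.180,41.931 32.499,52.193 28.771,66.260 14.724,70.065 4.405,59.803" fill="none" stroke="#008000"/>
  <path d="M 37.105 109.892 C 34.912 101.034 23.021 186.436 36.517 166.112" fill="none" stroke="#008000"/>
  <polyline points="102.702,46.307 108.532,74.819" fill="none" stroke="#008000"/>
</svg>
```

G21
G90
G0 X51.453 Y194.068
M3 S219
G1 X103.564 Y194.068 F3363
G1 X103.564 Y110.897
G1 X51.453 Y110.897
G1 X51.453 Y194.068
M5
G0 X108.599 Y56.054
M3 S219
G1 X104.349 Y71.915 F3363
G1 X92.738 Y83.526
G1 X76.877 Y87.776
G1 X61.016 Y83.526
G1 X49.405 Y71.915
G1 X45.155 Y56.054
G1 X49.405 Y40.193
G1 X61.016 Y28.582
G1 X76.877 Y24.332
G1 X92.738 Y28.582
G1 X104.349 Y40.193
G1 X108.599 Y56.054
M5
G0 X8.133 Y154.039
M3 S219
G1 X22.180 Y157.844 F3363
G1 X32.499 Y147.582
G1 X28.771 Y133.515
G1 X14.724 Y129.710
G1 X4.405 Y139.972
G1 X8.133 Y154.039
M5
G0 X37.105 Y89.883
M3 S219
G1 X35.363 Y87.383 F3363
G1 X32.979 Y74.728
G1 X30.928 Y57.473
G1 X30.184 Y41.174
G1 X31.722 Y31.386
G1 X36.517 Y33.663
M5
G0 X102.702 Y153.468
M3 S219
G1 X108.532 Y124.956 F3363
M5
G0 X0.000 Y0.000

1 u = 1 mm; y_m = 199.775 − y.

[1] `<polygon>` rectangle, #008000→engrave S219 F3363: (51.453,194.068) → (103.564,194.068) → (103.564,110.897) → (51.453,110.897) → (51.453,194.068) (closed)

[2] `<circle>` circle, #008000→engrave S219 F3363: (108.599,56.054) → (104.349,71.915) → (92.738,83.526) → (76.877,87.776) → (61.016,83.526) → (49.405,71.915) → (45.155,56.054) → (49.405,40.193) → (61.016,28.582) → (76.877,24.332) → (92.738,28.582) → (104.349,40.193) → (108.599,56.054) (closed)

[3] `<polygon>` regular polygon, #008000→engrave S219 F3363: (8.133,154.039) → (22.180,157.844) → (32.499,147.582) → (28.771,133.515) → (14.724,129.710) → (4.405,139.972) → (8.133,154.039) (closed)

[4] `<path>` cubic bezier, #008000→engrave S219 F3363: (37.105,89.883) → (35.363,87.383) → (32.979,74.728) → (30.928,57.473) → (30.184,41.174) → (31.722,31.386) → (36.517,33.663)

[5] `<polyline>` line segment, #008000→engrave S219 F3363: (102.702,153.468) → (108.532,124.956)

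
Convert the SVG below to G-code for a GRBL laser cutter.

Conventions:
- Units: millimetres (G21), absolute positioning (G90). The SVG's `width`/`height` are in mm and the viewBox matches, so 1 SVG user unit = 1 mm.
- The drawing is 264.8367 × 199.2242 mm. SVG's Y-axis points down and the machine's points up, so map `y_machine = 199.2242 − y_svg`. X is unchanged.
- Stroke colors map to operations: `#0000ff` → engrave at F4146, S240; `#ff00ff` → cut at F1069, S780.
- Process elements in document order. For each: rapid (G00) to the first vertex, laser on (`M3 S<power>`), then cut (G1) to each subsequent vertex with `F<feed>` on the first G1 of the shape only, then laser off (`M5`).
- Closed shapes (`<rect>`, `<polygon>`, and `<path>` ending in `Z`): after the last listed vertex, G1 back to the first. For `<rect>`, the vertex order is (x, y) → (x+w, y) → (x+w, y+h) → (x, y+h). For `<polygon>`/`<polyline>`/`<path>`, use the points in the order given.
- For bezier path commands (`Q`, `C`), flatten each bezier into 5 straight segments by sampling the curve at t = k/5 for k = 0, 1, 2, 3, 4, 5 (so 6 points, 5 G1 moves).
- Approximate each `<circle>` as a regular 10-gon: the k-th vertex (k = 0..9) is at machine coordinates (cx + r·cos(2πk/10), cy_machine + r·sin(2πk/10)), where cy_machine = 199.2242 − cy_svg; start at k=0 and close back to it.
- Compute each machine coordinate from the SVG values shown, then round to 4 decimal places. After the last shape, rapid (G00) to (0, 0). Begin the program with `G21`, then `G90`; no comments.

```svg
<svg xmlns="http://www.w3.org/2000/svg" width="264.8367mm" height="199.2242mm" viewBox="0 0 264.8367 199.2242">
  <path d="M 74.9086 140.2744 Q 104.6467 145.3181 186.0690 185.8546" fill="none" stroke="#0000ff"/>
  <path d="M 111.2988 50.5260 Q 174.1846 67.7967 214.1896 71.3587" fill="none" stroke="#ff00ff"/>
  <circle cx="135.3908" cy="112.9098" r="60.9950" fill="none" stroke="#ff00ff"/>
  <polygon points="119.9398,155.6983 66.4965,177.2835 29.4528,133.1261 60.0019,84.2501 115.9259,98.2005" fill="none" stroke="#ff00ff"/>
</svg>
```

viewBox `0 0 264.8367 199.2242` with mm width/height → 1 unit = 1 mm. Flip: y_m = 199.2242 − y_svg.

**Shape 1** — `<path>` quadratic bezier, stroke `#0000ff` → engrave (S240, F4146). Control points (SVG): P0=(74.9086,140.2744), P1=(104.6467,145.3181), P2=(186.0690,185.8546); sampled at t=k/5. Machine vertices: (74.9086,58.9498) → (88.8712,55.5126) → (106.9686,49.2360) → (129.2006,40.1200) → (155.5674,28.1645) → (186.0690,13.3696). Open path.

**Shape 2** — `<path>` quadratic bezier, stroke `#ff00ff` → cut (S780, F1069). Control points (SVG): P0=(111.2988,50.5260), P1=(174.1846,67.7967), P2=(214.1896,71.3587); sampled at t=k/5. Machine vertices: (111.2988,148.6982) → (135.5379,142.3383) → (157.9465,137.0750) → (178.5247,132.9085) → (197.2724,129.8386) → (214.1896,127.8655). Open path.

**Shape 3** — `<circle>` circle, stroke `#ff00ff` → cut (S780, F1069). Machine vertices: (196.3858,86.3144) → (184.7368,122.1664) → (154.2393,144.3241) → (116.5423,144.3241) → (86.0448,122.1664) → (74.3958,86.3144) → (86.0448,50.4624) → (116.5423,28.3047) → (154.2393,28.3047) → (184.7368,50.4624) → (196.3858,86.3144). Closed: final G1 returns to the first vertex.

**Shape 4** — `<polygon>` regular polygon, stroke `#ff00ff` → cut (S780, F1069). Machine vertices: (119.9398,43.5259) → (66.4965,21.9407) → (29.4528,66.0981) → (60.0019,114.9741) → (115.9259,101.0237) → (119.9398,43.5259). Closed: final G1 returns to the first vertex.

G21
G90
G00 X74.9086 Y58.9498
M3 S240
G1 X88.8712 Y55.5126 F4146
G1 X106.9686 Y49.2360
G1 X129.2006 Y40.1200
G1 X155.5674 Y28.1645
G1 X186.0690 Y13.3696
M5
G00 X111.2988 Y148.6982
M3 S780
G1 X135.5379 Y142.3383 F1069
G1 X157.9465 Y137.0750
G1 X178.5247 Y132.9085
G1 X197.2724 Y129.8386
G1 X214.1896 Y127.8655
M5
G00 X196.3858 Y86.3144
M3 S780
G1 X184.7368 Y122.1664 F1069
G1 X154.2393 Y144.3241
G1 X116.5423 Y144.3241
G1 X86.0448 Y122.1664
G1 X74.3958 Y86.3144
G1 X86.0448 Y50.4624
G1 X116.5423 Y28.3047
G1 X154.2393 Y28.3047
G1 X184.7368 Y50.4624
G1 X196.3858 Y86.3144
M5
G00 X119.9398 Y43.5259
M3 S780
G1 X66.4965 Y21.9407 F1069
G1 X29.4528 Y66.0981
G1 X60.0019 Y114.9741
G1 X115.9259 Y101.0237
G1 X119.9398 Y43.5259
M5
G00 X0.0000 Y0.0000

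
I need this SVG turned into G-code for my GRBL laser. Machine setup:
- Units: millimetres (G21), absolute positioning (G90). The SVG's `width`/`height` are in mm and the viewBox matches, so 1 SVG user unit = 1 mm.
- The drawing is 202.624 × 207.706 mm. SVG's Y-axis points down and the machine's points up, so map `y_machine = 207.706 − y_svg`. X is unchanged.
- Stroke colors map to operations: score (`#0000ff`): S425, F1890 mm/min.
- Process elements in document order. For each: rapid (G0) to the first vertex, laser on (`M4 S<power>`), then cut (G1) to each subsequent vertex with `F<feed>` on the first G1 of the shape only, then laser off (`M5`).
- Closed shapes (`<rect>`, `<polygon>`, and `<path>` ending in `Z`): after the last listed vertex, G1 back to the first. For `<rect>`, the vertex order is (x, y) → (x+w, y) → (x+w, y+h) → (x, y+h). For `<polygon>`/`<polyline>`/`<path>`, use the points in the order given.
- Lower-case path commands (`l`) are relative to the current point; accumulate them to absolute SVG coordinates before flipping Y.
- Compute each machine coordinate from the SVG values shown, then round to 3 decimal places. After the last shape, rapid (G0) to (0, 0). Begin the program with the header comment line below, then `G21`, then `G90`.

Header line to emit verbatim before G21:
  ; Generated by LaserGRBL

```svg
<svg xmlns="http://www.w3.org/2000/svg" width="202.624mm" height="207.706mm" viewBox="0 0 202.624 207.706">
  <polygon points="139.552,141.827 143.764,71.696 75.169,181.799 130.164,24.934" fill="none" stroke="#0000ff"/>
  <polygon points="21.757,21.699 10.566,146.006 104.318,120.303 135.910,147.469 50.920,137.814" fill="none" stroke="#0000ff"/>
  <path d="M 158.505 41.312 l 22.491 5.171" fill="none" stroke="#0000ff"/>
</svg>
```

viewBox `0 0 202.624 207.706` with mm width/height → 1 unit = 1 mm. Flip: y_m = 207.706 − y_svg.

**Shape 1** — `<polygon>` closed polygon, stroke `#0000ff` → score (S425, F1890). Machine vertices: (139.552,65.879) → (143.764,136.010) → (75.169,25.907) → (130.164,182.772) → (139.552,65.879). Closed: final G1 returns to the first vertex.

**Shape 2** — `<polygon>` closed polygon, stroke `#0000ff` → score (S425, F1890). Machine vertices: (21.757,186.007) → (10.566,61.700) → (104.318,87.403) → (135.910,60.237) → (50.920,69.892) → (21.757,186.007). Closed: final G1 returns to the first vertex.

**Shape 3** — `<path>` line segment, stroke `#0000ff` → score (S425, F1890). Machine vertices: (158.505,166.394) → (180.996,161.223). Open path.

; Generated by LaserGRBL
G21
G90
G0 X139.552 Y65.879
M4 S425
G1 X143.764 Y136.010 F1890
G1 X75.169 Y25.907
G1 X130.164 Y182.772
G1 X139.552 Y65.879
M5
G0 X21.757 Y186.007
M4 S425
G1 X10.566 Y61.700 F1890
G1 X104.318 Y87.403
G1 X135.910 Y60.237
G1 X50.920 Y69.892
G1 X21.757 Y186.007
M5
G0 X158.505 Y166.394
M4 S425
G1 X180.996 Y161.223 F1890
M5
G0 X0.000 Y0.000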